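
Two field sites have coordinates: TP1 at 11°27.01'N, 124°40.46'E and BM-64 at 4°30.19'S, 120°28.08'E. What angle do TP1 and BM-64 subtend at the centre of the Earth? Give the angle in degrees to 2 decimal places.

16.49°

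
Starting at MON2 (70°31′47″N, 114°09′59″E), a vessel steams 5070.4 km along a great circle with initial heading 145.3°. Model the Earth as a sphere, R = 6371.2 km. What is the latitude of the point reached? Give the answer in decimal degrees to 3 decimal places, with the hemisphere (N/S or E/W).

MON2: φ = +70.52972°, λ = +114.16639°
δ = d/R = 5070.4/6371.2 = 0.795831 rad
φ₂ = arcsin(sin φ₁ cos δ + cos φ₁ sin δ cos θ)
   = arcsin(0.94281·0.69969 + 0.33332·0.71445·-0.82214) = 27.63878°
λ₂ = λ₁ + atan2(sin θ sin δ cos φ₁, cos δ − sin φ₁ sin φ₂) = 141.49596°

27.639°N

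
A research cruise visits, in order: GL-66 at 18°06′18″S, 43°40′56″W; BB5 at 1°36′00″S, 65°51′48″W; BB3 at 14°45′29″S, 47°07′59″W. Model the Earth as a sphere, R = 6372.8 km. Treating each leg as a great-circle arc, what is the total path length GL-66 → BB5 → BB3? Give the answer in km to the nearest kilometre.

5563 km

GL-66: φ = -18.10500°, λ = -43.68222°
BB5: φ = -1.60000°, λ = -65.86333°
BB3: φ = -14.75806°, λ = -47.13306°
GL-66→BB5: c = 0.476771 rad, d = 3038.36 km
BB5→BB3: c = 0.396150 rad, d = 2524.58 km
Total = 3038.36 + 2524.58 = 5562.95 km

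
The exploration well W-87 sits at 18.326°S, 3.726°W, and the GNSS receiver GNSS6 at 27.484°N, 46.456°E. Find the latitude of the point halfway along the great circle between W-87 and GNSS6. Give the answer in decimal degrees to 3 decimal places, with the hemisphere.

5.053°N

Bx = cos φ₂ cos Δλ = 0.568081,  By = cos φ₂ sin Δλ = 0.681396
φₘ = atan2(sin φ₁ + sin φ₂, √((cos φ₁ + Bx)² + By²)) = 5.05313°
λₘ = λ₁ + atan2(By, cos φ₁ + Bx) = 20.45723°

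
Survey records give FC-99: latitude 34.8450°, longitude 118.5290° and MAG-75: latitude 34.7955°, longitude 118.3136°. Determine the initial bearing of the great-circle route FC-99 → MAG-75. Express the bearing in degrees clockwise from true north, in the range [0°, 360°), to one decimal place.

254.4°

Δλ = -0.2154°
y = sin Δλ · cos φ₂ = -0.003087
x = cos φ₁ sin φ₂ − sin φ₁ cos φ₂ cos Δλ = -0.000861
θ = atan2(y, x) = -105.5768° → 254.4232° (mod 360°)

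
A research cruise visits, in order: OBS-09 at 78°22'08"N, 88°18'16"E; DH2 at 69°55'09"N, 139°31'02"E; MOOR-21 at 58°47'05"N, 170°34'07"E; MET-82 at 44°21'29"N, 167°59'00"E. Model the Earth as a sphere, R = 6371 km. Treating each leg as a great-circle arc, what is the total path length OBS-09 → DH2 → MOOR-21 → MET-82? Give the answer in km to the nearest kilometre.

OBS-09: φ = +78.36889°, λ = +88.30444°
DH2: φ = +69.91917°, λ = +139.51722°
MOOR-21: φ = +58.78472°, λ = +170.56861°
MET-82: φ = +44.35806°, λ = +167.98333°
OBS-09→DH2: c = 0.271812 rad, d = 1731.71 km
DH2→MOOR-21: c = 0.298840 rad, d = 1903.91 km
MOOR-21→MET-82: c = 0.253302 rad, d = 1613.79 km
Total = 1731.71 + 1903.91 + 1613.79 = 5249.41 km

5249 km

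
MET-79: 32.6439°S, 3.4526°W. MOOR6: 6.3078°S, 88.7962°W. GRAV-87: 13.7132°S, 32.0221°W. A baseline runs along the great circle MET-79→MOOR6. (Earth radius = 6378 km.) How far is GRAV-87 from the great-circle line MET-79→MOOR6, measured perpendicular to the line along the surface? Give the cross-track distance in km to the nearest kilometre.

δ₁₃ = central angle MET-79→GRAV-87 = 0.561785 rad  (haversine)
θ₁₃ = bearing MET-79→GRAV-87 = 299.291°,  θ₁₂ = bearing MET-79→MOOR6 = 267.169°
dₓₜ = R·arcsin(sin δ₁₃ · sin(θ₁₃ − θ₁₂)) = 6378·arcsin(0.53270·sin(32.122°)) = 1831.606 km
|dₓₜ| = 1831.606 km

1832 km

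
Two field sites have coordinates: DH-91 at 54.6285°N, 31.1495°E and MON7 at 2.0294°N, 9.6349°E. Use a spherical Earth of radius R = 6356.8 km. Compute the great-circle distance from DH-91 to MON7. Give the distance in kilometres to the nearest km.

6152 km

Δφ = -52.5991°,  Δλ = -21.5146°
a = sin²(Δφ/2) + cos φ₁ cos φ₂ sin²(Δλ/2) = 0.216460
c = 2·arcsin(√a) = 0.967840 rad = 55.4531°
d = R·c = 6356.8 × 0.967840 = 6152.4 km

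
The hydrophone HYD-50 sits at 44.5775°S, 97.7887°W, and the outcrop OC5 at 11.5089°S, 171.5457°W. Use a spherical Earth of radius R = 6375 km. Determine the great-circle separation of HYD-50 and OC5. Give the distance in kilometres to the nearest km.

7834 km

Δφ = 33.0686°,  Δλ = -73.7570°
a = sin²(Δφ/2) + cos φ₁ cos φ₂ sin²(Δλ/2) = 0.332364
c = 2·arcsin(√a) = 1.228903 rad = 70.4110°
d = R·c = 6375 × 1.228903 = 7834.3 km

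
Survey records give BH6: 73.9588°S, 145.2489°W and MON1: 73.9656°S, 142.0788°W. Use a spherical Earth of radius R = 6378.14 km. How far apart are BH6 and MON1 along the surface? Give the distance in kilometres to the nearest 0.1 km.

Δφ = -0.0068°,  Δλ = 3.1701°
a = sin²(Δφ/2) + cos φ₁ cos φ₂ sin²(Δλ/2) = 0.000058
c = 2·arcsin(√a) = 0.015284 rad = 0.8757°
d = R·c = 6378.14 × 0.015284 = 97.5 km

97.5 km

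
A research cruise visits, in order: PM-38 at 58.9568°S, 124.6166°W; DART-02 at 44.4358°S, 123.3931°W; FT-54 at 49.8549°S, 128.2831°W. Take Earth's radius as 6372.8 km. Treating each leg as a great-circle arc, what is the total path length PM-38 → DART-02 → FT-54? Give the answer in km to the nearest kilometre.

PM-38→DART-02: c = 0.253774 rad, d = 1617.25 km
DART-02→FT-54: c = 0.110918 rad, d = 706.86 km
Total = 1617.25 + 706.86 = 2324.11 km

2324 km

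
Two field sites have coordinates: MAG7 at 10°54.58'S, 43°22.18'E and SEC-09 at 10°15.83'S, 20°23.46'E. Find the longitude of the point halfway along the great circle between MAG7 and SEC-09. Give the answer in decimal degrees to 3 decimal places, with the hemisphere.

MAG7: φ = -10.90967°, λ = +43.36967°
SEC-09: φ = -10.26383°, λ = +20.39100°
Bx = cos φ₂ cos Δλ = 0.905918,  By = cos φ₂ sin Δλ = -0.384141
φₘ = atan2(sin φ₁ + sin φ₂, √((cos φ₁ + Bx)² + By²)) = -10.79819°
λₘ = λ₁ + atan2(By, cos φ₁ + Bx) = 31.86807°

31.868°E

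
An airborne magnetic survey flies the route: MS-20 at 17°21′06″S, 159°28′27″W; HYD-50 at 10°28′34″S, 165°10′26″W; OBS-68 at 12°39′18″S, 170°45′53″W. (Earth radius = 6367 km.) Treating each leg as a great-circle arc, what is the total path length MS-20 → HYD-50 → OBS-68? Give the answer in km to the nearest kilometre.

1635 km

MS-20: φ = -17.35167°, λ = -159.47417°
HYD-50: φ = -10.47611°, λ = -165.17389°
OBS-68: φ = -12.65500°, λ = -170.76472°
MS-20→HYD-50: c = 0.153982 rad, d = 980.40 km
HYD-50→OBS-68: c = 0.102876 rad, d = 655.01 km
Total = 980.40 + 655.01 = 1635.41 km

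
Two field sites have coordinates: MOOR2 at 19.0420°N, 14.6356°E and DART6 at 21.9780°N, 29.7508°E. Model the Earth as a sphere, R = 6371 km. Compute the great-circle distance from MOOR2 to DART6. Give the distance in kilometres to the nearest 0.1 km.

Δφ = 2.9360°,  Δλ = 15.1152°
a = sin²(Δφ/2) + cos φ₁ cos φ₂ sin²(Δλ/2) = 0.015820
c = 2·arcsin(√a) = 0.252221 rad = 14.4512°
d = R·c = 6371 × 0.252221 = 1606.9 km

1606.9 km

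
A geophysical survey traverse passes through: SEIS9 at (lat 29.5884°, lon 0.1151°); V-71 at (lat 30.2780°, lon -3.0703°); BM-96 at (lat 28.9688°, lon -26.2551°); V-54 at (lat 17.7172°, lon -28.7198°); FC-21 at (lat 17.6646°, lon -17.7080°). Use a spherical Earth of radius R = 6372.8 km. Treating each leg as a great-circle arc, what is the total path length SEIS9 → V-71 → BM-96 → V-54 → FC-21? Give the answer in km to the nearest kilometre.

5002 km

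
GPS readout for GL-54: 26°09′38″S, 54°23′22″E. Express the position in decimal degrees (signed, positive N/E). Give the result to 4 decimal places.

-26.1606°, +54.3894°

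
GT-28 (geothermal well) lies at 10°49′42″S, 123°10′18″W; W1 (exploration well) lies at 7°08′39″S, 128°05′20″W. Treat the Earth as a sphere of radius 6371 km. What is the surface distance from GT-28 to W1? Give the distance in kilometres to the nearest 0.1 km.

GT-28: φ = -10.82833°, λ = -123.17167°
W1: φ = -7.14417°, λ = -128.08889°
Δφ = 3.6842°,  Δλ = -4.9172°
a = sin²(Δφ/2) + cos φ₁ cos φ₂ sin²(Δλ/2) = 0.002827
c = 2·arcsin(√a) = 0.106384 rad = 6.0953°
d = R·c = 6371 × 0.106384 = 677.8 km

677.8 km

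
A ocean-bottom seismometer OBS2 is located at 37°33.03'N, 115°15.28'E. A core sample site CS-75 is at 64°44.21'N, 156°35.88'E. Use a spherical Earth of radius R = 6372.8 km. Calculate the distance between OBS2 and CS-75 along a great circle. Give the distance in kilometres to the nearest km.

OBS2: φ = +37.55050°, λ = +115.25467°
CS-75: φ = +64.73683°, λ = +156.59800°
Δφ = 27.1863°,  Δλ = 41.3433°
a = sin²(Δφ/2) + cos φ₁ cos φ₂ sin²(Δλ/2) = 0.097402
c = 2·arcsin(√a) = 0.634792 rad = 36.3709°
d = R·c = 6372.8 × 0.634792 = 4045.4 km

4045 km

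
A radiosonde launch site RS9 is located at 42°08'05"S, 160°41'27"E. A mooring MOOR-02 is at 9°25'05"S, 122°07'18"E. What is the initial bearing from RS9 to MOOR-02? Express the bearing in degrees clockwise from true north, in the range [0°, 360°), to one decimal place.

302.8°

RS9: φ = -42.13472°, λ = +160.69083°
MOOR-02: φ = -9.41806°, λ = +122.12167°
Δλ = -38.5692°
y = sin Δλ · cos φ₂ = -0.615055
x = cos φ₁ sin φ₂ − sin φ₁ cos φ₂ cos Δλ = 0.396110
θ = atan2(y, x) = -57.2175° → 302.7825° (mod 360°)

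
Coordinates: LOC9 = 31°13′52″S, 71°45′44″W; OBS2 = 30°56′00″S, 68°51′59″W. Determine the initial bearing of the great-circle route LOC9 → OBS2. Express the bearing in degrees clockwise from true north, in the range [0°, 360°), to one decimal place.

83.9°

LOC9: φ = -31.23111°, λ = -71.76222°
OBS2: φ = -30.93333°, λ = -68.86639°
Δλ = 2.8958°
y = sin Δλ · cos φ₂ = 0.043335
x = cos φ₁ sin φ₂ − sin φ₁ cos φ₂ cos Δλ = 0.004629
θ = atan2(y, x) = 83.9025° → 83.9025° (mod 360°)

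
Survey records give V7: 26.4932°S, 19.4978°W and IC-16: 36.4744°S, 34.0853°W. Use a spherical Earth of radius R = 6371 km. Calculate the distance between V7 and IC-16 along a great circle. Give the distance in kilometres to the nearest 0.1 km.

Δφ = -9.9812°,  Δλ = -14.5875°
a = sin²(Δφ/2) + cos φ₁ cos φ₂ sin²(Δλ/2) = 0.019167
c = 2·arcsin(√a) = 0.277785 rad = 15.9159°
d = R·c = 6371 × 0.277785 = 1769.8 km

1769.8 km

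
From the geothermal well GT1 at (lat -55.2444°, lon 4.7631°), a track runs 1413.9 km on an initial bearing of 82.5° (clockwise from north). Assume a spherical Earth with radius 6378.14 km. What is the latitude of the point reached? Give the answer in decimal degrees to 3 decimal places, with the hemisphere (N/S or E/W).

δ = d/R = 1413.9/6378.14 = 0.221679 rad
φ₂ = arcsin(sin φ₁ cos δ + cos φ₁ sin δ cos θ)
   = arcsin(-0.82159·0.97553 + 0.57008·0.21987·0.13053) = -51.73236°
λ₂ = λ₁ + atan2(sin θ sin δ cos φ₁, cos δ − sin φ₁ sin φ₂) = 25.37089°

51.732°S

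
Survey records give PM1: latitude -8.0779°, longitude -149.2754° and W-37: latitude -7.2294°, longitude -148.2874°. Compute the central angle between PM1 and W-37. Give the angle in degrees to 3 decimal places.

1.296°

Δφ = 0.8485°,  Δλ = 0.9880°
a = sin²(Δφ/2) + cos φ₁ cos φ₂ sin²(Δλ/2) = 0.000128
c = 2·arcsin(√a) = 0.022614 rad = 1.2957°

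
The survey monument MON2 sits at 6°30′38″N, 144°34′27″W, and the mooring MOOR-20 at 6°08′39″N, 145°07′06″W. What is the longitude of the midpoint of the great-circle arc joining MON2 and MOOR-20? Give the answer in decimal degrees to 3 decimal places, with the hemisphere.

144.846°W

MON2: φ = +6.51056°, λ = -144.57417°
MOOR-20: φ = +6.14417°, λ = -145.11833°
Bx = cos φ₂ cos Δλ = 0.994211,  By = cos φ₂ sin Δλ = -0.009443
φₘ = atan2(sin φ₁ + sin φ₂, √((cos φ₁ + Bx)² + By²)) = 6.32743°
λₘ = λ₁ + atan2(By, cos φ₁ + Bx) = -144.84635°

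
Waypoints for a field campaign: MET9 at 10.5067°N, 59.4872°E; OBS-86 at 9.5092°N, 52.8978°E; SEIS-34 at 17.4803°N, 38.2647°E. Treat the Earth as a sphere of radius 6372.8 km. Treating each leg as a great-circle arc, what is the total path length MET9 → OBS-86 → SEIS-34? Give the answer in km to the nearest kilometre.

2543 km

MET9→OBS-86: c = 0.114584 rad, d = 730.22 km
OBS-86→SEIS-34: c = 0.284420 rad, d = 1812.55 km
Total = 730.22 + 1812.55 = 2542.77 km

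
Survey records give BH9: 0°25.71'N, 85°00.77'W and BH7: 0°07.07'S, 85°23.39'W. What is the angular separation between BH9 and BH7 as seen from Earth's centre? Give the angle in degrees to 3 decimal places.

BH9: φ = +0.42850°, λ = -85.01283°
BH7: φ = -0.11783°, λ = -85.38983°
Δφ = -0.5463°,  Δλ = -0.3770°
a = sin²(Δφ/2) + cos φ₁ cos φ₂ sin²(Δλ/2) = 0.000034
c = 2·arcsin(√a) = 0.011585 rad = 0.6638°

0.664°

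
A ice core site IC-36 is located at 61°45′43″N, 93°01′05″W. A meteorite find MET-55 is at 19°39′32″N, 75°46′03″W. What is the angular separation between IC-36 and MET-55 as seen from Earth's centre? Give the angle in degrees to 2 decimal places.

43.79°

IC-36: φ = +61.76194°, λ = -93.01806°
MET-55: φ = +19.65889°, λ = -75.76750°
Δφ = -42.1031°,  Δλ = 17.2506°
a = sin²(Δφ/2) + cos φ₁ cos φ₂ sin²(Δλ/2) = 0.139051
c = 2·arcsin(√a) = 0.764256 rad = 43.7886°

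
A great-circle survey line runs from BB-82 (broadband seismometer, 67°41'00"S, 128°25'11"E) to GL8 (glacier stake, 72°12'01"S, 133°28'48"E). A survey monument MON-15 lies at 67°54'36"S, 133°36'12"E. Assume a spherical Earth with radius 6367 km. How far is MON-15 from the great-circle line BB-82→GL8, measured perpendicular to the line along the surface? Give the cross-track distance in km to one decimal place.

BB-82: φ = -67.68333°, λ = +128.41972°
GL8: φ = -72.20028°, λ = +133.48000°
MON-15: φ = -67.91000°, λ = +133.60333°
δ₁₃ = central angle BB-82→MON-15 = 0.034406 rad  (haversine)
θ₁₃ = bearing BB-82→MON-15 = 98.996°,  θ₁₂ = bearing BB-82→GL8 = 161.343°
dₓₜ = R·arcsin(sin δ₁₃ · sin(θ₁₃ − θ₁₂)) = 6367·arcsin(0.03440·sin(-62.347°)) = -194.034 km
|dₓₜ| = 194.034 km

194.0 km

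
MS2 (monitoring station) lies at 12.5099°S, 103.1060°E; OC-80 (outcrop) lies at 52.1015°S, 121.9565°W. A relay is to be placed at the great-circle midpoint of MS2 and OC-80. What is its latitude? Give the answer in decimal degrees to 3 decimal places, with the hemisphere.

55.347°S

Bx = cos φ₂ cos Δλ = -0.433877,  By = cos φ₂ sin Δλ = 0.434824
φₘ = atan2(sin φ₁ + sin φ₂, √((cos φ₁ + Bx)² + By²)) = -55.34714°
λₘ = λ₁ + atan2(By, cos φ₁ + Bx) = 141.82493°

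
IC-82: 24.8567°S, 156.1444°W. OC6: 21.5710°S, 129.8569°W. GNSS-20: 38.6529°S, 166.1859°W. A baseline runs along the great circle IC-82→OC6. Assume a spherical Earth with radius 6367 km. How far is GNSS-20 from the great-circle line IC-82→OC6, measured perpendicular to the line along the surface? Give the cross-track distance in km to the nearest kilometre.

δ₁₃ = central angle IC-82→GNSS-20 = 0.282737 rad  (haversine)
θ₁₃ = bearing IC-82→GNSS-20 = 209.214°,  θ₁₂ = bearing IC-82→OC6 = 87.652°
dₓₜ = R·arcsin(sin δ₁₃ · sin(θ₁₃ − θ₁₂)) = 6367·arcsin(0.27898·sin(121.562°)) = 1528.157 km
|dₓₜ| = 1528.157 km

1528 km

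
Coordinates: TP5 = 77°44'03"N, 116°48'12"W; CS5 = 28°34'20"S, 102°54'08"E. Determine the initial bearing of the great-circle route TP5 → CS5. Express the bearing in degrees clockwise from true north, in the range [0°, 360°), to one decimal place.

314.9°

TP5: φ = +77.73417°, λ = -116.80333°
CS5: φ = -28.57222°, λ = +102.90222°
Δλ = -140.2944°
y = sin Δλ · cos φ₂ = -0.561041
x = cos φ₁ sin φ₂ − sin φ₁ cos φ₂ cos Δλ = 0.558614
θ = atan2(y, x) = -45.1242° → 314.8758° (mod 360°)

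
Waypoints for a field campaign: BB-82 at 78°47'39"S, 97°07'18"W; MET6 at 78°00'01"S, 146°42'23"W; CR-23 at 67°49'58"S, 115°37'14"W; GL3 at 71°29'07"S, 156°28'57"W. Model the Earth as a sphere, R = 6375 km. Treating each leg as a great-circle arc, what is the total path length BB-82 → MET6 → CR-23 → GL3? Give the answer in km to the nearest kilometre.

4161 km

BB-82: φ = -78.79417°, λ = -97.12167°
MET6: φ = -78.00028°, λ = -146.70639°
CR-23: φ = -67.83278°, λ = -115.62056°
GL3: φ = -71.48528°, λ = -156.48250°
BB-82→MET6: c = 0.169347 rad, d = 1079.59 km
MET6→CR-23: c = 0.232772 rad, d = 1483.92 km
CR-23→GL3: c = 0.250581 rad, d = 1597.45 km
Total = 1079.59 + 1483.92 + 1597.45 = 4160.96 km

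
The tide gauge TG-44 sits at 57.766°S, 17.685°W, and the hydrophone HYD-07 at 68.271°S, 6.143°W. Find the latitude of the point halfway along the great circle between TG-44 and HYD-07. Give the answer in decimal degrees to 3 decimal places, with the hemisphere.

Bx = cos φ₂ cos Δλ = 0.362731,  By = cos φ₂ sin Δλ = 0.074075
φₘ = atan2(sin φ₁ + sin φ₂, √((cos φ₁ + Bx)² + By²)) = -63.13219°
λₘ = λ₁ + atan2(By, cos φ₁ + Bx) = -12.95949°

63.132°S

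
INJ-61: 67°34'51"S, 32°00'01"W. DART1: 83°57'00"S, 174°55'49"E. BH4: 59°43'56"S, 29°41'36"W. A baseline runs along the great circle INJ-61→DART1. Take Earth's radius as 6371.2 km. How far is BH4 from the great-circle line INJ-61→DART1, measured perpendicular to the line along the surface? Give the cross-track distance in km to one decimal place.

40.2 km

INJ-61: φ = -67.58083°, λ = -32.00028°
DART1: φ = -83.95000°, λ = +174.93028°
BH4: φ = -59.73222°, λ = -29.69333°
δ₁₃ = central angle INJ-61→BH4 = 0.138120 rad  (haversine)
θ₁₃ = bearing INJ-61→BH4 = 8.474°,  θ₁₂ = bearing INJ-61→DART1 = 185.847°
dₓₜ = R·arcsin(sin δ₁₃ · sin(θ₁₃ − θ₁₂)) = 6371.2·arcsin(0.13768·sin(-177.373°)) = -40.204 km
|dₓₜ| = 40.204 km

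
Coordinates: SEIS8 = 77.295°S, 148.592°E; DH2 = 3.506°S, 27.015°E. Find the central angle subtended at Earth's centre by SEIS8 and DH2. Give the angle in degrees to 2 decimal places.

93.17°

Δφ = 73.7890°,  Δλ = -121.5770°
a = sin²(Δφ/2) + cos φ₁ cos φ₂ sin²(Δλ/2) = 0.527647
c = 2·arcsin(√a) = 1.626119 rad = 93.1698°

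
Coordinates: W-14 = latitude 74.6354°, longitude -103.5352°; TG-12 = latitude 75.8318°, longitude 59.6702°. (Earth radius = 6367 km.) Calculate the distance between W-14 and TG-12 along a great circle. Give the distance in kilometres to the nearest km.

3246 km

Δφ = 1.1964°,  Δλ = 163.2054°
a = sin²(Δφ/2) + cos φ₁ cos φ₂ sin²(Δλ/2) = 0.063580
c = 2·arcsin(√a) = 0.509805 rad = 29.2096°
d = R·c = 6367 × 0.509805 = 3245.9 km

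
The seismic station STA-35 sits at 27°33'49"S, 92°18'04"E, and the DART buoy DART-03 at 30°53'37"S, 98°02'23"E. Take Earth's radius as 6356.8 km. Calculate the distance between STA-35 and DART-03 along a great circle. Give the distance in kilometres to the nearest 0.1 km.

STA-35: φ = -27.56361°, λ = +92.30111°
DART-03: φ = -30.89361°, λ = +98.03972°
Δφ = -3.3300°,  Δλ = 5.7386°
a = sin²(Δφ/2) + cos φ₁ cos φ₂ sin²(Δλ/2) = 0.002750
c = 2·arcsin(√a) = 0.104938 rad = 6.0125°
d = R·c = 6356.8 × 0.104938 = 667.1 km

667.1 km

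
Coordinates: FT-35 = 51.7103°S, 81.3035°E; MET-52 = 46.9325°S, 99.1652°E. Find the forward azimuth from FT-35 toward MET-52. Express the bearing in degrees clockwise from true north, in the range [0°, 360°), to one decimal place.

74.7°

Δλ = 17.8617°
y = sin Δλ · cos φ₂ = 0.209447
x = cos φ₁ sin φ₂ − sin φ₁ cos φ₂ cos Δλ = 0.057458
θ = atan2(y, x) = 74.6594° → 74.6594° (mod 360°)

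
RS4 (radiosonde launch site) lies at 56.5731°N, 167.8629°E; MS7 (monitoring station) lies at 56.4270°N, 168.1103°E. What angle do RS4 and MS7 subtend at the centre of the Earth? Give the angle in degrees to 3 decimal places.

0.200°

Δφ = -0.1461°,  Δλ = 0.2474°
a = sin²(Δφ/2) + cos φ₁ cos φ₂ sin²(Δλ/2) = 0.000003
c = 2·arcsin(√a) = 0.003490 rad = 0.2000°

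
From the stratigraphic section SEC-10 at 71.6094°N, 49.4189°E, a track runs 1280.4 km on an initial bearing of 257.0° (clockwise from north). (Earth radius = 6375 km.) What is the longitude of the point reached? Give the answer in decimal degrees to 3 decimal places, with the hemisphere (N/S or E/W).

20.492°E

δ = d/R = 1280.4/6375 = 0.200847 rad
φ₂ = arcsin(sin φ₁ cos δ + cos φ₁ sin δ cos θ)
   = arcsin(0.94893·0.97990 + 0.31549·0.19950·-0.22495) = 66.30445°
λ₂ = λ₁ + atan2(sin θ sin δ cos φ₁, cos δ − sin φ₁ sin φ₂) = 20.49181°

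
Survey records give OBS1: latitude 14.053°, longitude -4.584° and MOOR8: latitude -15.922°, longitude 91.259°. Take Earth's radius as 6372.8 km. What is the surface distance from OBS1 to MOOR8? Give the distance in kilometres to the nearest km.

Δφ = -29.9750°,  Δλ = 95.8430°
a = sin²(Δφ/2) + cos φ₁ cos φ₂ sin²(Δλ/2) = 0.580790
c = 2·arcsin(√a) = 1.733088 rad = 99.2986°
d = R·c = 6372.8 × 1.733088 = 11044.6 km

11045 km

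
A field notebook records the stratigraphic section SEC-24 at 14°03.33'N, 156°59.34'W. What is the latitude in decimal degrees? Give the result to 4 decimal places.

14.0555°N

14° + 3.33′/60 = 14 + 0.05550 = 14.0555°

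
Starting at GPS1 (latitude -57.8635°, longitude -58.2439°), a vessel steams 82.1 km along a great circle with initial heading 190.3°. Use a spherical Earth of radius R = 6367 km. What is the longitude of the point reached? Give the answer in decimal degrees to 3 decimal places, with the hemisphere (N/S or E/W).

58.497°W

δ = d/R = 82.1/6367 = 0.012895 rad
φ₂ = arcsin(sin φ₁ cos δ + cos φ₁ sin δ cos θ)
   = arcsin(-0.84678·0.99992 + 0.53194·0.01289·-0.98389) = -58.59015°
λ₂ = λ₁ + atan2(sin θ sin δ cos φ₁, cos δ − sin φ₁ sin φ₂) = -58.49737°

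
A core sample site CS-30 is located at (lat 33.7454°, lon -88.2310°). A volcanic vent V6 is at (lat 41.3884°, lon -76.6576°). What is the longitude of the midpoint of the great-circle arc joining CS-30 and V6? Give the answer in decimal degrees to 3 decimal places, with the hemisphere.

82.743°W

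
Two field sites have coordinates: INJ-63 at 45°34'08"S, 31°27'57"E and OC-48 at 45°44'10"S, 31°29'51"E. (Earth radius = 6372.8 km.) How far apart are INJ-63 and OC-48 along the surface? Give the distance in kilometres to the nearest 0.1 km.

18.8 km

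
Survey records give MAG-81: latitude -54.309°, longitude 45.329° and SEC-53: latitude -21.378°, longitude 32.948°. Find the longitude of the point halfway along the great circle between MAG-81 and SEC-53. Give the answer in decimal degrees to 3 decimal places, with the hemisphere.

Bx = cos φ₂ cos Δλ = 0.909539,  By = cos φ₂ sin Δλ = -0.199659
φₘ = atan2(sin φ₁ + sin φ₂, √((cos φ₁ + Bx)² + By²)) = -37.99734°
λₘ = λ₁ + atan2(By, cos φ₁ + Bx) = 37.71179°

37.712°E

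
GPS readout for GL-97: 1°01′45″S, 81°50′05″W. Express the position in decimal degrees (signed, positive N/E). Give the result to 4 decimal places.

lat: 1.0292° S → -1.0292°
lon: 81.8347° W → -81.8347°

-1.0292°, -81.8347°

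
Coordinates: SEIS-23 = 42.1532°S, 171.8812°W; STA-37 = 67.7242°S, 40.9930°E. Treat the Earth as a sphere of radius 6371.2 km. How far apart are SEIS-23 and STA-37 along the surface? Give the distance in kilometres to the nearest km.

7490 km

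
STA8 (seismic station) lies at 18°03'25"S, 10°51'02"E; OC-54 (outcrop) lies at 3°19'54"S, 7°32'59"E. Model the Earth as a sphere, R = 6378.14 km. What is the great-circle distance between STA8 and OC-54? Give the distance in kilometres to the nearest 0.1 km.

STA8: φ = -18.05694°, λ = +10.85056°
OC-54: φ = -3.33167°, λ = +7.54972°
Δφ = 14.7253°,  Δλ = -3.3008°
a = sin²(Δφ/2) + cos φ₁ cos φ₂ sin²(Δλ/2) = 0.017209
c = 2·arcsin(√a) = 0.263128 rad = 15.0761°
d = R·c = 6378.14 × 0.263128 = 1678.3 km

1678.3 km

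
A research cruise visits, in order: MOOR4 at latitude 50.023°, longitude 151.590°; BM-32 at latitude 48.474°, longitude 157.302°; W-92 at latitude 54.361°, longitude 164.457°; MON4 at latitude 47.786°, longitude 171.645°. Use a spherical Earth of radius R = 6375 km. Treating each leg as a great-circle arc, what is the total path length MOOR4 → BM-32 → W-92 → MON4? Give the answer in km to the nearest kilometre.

MOOR4→BM-32: c = 0.070446 rad, d = 449.10 km
BM-32→W-92: c = 0.128790 rad, d = 821.04 km
W-92→MON4: c = 0.139065 rad, d = 886.54 km
Total = 449.10 + 821.04 + 886.54 = 2156.67 km

2157 km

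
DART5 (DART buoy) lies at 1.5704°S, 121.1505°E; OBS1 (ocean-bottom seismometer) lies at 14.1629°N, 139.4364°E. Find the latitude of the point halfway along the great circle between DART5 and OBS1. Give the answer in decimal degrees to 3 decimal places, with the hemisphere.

6.377°N

Bx = cos φ₂ cos Δλ = 0.920642,  By = cos φ₂ sin Δλ = 0.304222
φₘ = atan2(sin φ₁ + sin φ₂, √((cos φ₁ + Bx)² + By²)) = 6.37659°
λₘ = λ₁ + atan2(By, cos φ₁ + Bx) = 130.15287°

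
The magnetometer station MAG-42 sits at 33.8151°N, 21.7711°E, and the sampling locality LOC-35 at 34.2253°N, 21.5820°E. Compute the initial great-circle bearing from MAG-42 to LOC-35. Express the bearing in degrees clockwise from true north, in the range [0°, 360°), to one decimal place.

339.1°

Δλ = -0.1891°
y = sin Δλ · cos φ₂ = -0.002729
x = cos φ₁ sin φ₂ − sin φ₁ cos φ₂ cos Δλ = 0.007162
θ = atan2(y, x) = -20.8586° → 339.1414° (mod 360°)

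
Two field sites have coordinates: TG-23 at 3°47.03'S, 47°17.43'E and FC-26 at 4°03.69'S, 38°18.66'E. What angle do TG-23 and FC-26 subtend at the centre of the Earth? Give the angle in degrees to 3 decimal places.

8.963°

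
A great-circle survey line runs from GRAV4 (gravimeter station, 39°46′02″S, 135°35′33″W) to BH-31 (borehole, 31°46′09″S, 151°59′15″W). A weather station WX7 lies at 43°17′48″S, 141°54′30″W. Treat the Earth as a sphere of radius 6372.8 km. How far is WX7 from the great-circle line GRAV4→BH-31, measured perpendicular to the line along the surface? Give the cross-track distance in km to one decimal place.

593.3 km

GRAV4: φ = -39.76722°, λ = -135.59250°
BH-31: φ = -31.76917°, λ = -151.98750°
WX7: φ = -43.29667°, λ = -141.90833°
δ₁₃ = central angle GRAV4→WX7 = 0.102925 rad  (haversine)
θ₁₃ = bearing GRAV4→WX7 = 231.195°,  θ₁₂ = bearing GRAV4→BH-31 = 295.997°
dₓₜ = R·arcsin(sin δ₁₃ · sin(θ₁₃ − θ₁₂)) = 6372.8·arcsin(0.10274·sin(-64.803°)) = -593.319 km
|dₓₜ| = 593.319 km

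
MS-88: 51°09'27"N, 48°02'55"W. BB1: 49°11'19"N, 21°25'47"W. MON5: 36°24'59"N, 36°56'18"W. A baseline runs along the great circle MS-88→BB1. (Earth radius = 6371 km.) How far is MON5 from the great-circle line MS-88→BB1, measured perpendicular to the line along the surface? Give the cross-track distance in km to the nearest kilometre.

1626 km

MS-88: φ = +51.15750°, λ = -48.04861°
BB1: φ = +49.18861°, λ = -21.42972°
MON5: φ = +36.41639°, λ = -36.93833°
δ₁₃ = central angle MS-88→MON5 = 0.292152 rad  (haversine)
θ₁₃ = bearing MS-88→MON5 = 147.425°,  θ₁₂ = bearing MS-88→BB1 = 86.171°
dₓₜ = R·arcsin(sin δ₁₃ · sin(θ₁₃ − θ₁₂)) = 6371·arcsin(0.28801·sin(61.254°)) = 1626.403 km
|dₓₜ| = 1626.403 km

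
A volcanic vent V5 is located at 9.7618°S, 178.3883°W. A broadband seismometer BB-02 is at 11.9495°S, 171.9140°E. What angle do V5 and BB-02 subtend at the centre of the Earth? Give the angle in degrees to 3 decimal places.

Δφ = -2.1877°,  Δλ = -9.6977°
a = sin²(Δφ/2) + cos φ₁ cos φ₂ sin²(Δλ/2) = 0.007253
c = 2·arcsin(√a) = 0.170539 rad = 9.7712°

9.771°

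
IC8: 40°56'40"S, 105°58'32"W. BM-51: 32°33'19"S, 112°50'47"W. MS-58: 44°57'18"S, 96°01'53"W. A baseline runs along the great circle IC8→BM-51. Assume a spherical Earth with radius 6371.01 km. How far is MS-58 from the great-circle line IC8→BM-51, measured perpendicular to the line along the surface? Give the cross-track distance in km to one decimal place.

IC8: φ = -40.94444°, λ = -105.97556°
BM-51: φ = -32.55528°, λ = -112.84639°
MS-58: φ = -44.95500°, λ = -96.03139°
δ₁₃ = central angle IC8→MS-58 = 0.144898 rad  (haversine)
θ₁₃ = bearing IC8→MS-58 = 122.183°,  θ₁₂ = bearing IC8→BM-51 = 324.608°
dₓₜ = R·arcsin(sin δ₁₃ · sin(θ₁₃ − θ₁₂)) = 6371.01·arcsin(0.14439·sin(-202.424°)) = 351.095 km
|dₓₜ| = 351.095 km

351.1 km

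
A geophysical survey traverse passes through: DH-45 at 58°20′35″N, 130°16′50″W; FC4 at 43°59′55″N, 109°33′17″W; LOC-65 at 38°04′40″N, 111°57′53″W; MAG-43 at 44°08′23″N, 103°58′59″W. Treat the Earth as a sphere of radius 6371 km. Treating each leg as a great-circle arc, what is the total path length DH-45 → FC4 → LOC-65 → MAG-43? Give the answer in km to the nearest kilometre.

3772 km

DH-45: φ = +58.34306°, λ = -130.28056°
FC4: φ = +43.99861°, λ = -109.55472°
LOC-65: φ = +38.07778°, λ = -111.96472°
MAG-43: φ = +44.13972°, λ = -103.98306°
DH-45→FC4: c = 0.335058 rad, d = 2134.66 km
FC4→LOC-65: c = 0.108085 rad, d = 688.61 km
LOC-65→MAG-43: c = 0.148894 rad, d = 948.60 km
Total = 2134.66 + 688.61 + 948.60 = 3771.87 km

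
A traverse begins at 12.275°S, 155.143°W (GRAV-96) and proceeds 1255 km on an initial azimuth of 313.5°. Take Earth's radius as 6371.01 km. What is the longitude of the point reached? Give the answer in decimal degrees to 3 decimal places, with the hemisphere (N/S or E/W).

δ = d/R = 1255/6371.01 = 0.196986 rad
φ₂ = arcsin(sin φ₁ cos δ + cos φ₁ sin δ cos θ)
   = arcsin(-0.21260·0.98066 + 0.97714·0.19571·0.68835) = -4.40761°
λ₂ = λ₁ + atan2(sin θ sin δ cos φ₁, cos δ − sin φ₁ sin φ₂) = -163.32902°

163.329°W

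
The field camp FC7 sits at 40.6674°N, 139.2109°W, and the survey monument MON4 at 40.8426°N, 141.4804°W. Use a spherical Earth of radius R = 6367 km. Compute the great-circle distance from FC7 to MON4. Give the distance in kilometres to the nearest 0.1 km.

192.0 km

Δφ = 0.1752°,  Δλ = -2.2695°
a = sin²(Δφ/2) + cos φ₁ cos φ₂ sin²(Δλ/2) = 0.000227
c = 2·arcsin(√a) = 0.030160 rad = 1.7280°
d = R·c = 6367 × 0.030160 = 192.0 km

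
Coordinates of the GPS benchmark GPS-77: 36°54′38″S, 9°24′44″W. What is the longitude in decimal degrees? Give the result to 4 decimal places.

9.4122°W

9° + 24′/60 + 44″/3600 = 9 + 0.40000 + 0.01222 = 9.4122°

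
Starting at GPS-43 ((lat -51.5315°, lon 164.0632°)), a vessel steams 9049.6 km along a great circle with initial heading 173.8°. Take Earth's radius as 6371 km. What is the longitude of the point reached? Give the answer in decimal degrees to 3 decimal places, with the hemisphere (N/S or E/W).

δ = d/R = 9049.6/6371 = 1.420436 rad
φ₂ = arcsin(sin φ₁ cos δ + cos φ₁ sin δ cos θ)
   = arcsin(-0.78295·0.14979 + 0.62208·0.98872·-0.99415) = -46.78164°
λ₂ = λ₁ + atan2(sin θ sin δ cos φ₁, cos δ − sin φ₁ sin φ₂) = -24.90779°

24.908°W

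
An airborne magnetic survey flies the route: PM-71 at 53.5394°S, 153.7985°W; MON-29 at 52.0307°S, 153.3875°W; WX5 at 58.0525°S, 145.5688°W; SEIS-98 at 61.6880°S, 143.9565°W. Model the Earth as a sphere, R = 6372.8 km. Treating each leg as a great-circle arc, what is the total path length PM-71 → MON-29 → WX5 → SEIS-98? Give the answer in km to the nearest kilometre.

PM-71→MON-29: c = 0.026687 rad, d = 170.07 km
MON-29→WX5: c = 0.130818 rad, d = 833.67 km
WX5→SEIS-98: c = 0.064999 rad, d = 414.23 km
Total = 170.07 + 833.67 + 414.23 = 1417.97 km

1418 km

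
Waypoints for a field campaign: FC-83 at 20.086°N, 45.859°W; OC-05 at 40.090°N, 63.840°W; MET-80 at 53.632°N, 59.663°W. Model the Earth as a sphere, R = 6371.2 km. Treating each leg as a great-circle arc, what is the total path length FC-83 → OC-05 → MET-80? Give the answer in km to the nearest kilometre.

4344 km

FC-83→OC-05: c = 0.440412 rad, d = 2805.95 km
OC-05→MET-80: c = 0.241445 rad, d = 1538.29 km
Total = 2805.95 + 1538.29 = 4344.24 km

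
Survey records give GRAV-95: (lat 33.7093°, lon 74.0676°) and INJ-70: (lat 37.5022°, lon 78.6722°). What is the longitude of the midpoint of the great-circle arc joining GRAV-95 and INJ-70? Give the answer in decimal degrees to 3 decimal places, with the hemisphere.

76.315°E

Bx = cos φ₂ cos Δλ = 0.790769,  By = cos φ₂ sin Δλ = 0.063688
φₘ = atan2(sin φ₁ + sin φ₂, √((cos φ₁ + Bx)² + By²)) = 35.62764°
λₘ = λ₁ + atan2(By, cos φ₁ + Bx) = 76.31528°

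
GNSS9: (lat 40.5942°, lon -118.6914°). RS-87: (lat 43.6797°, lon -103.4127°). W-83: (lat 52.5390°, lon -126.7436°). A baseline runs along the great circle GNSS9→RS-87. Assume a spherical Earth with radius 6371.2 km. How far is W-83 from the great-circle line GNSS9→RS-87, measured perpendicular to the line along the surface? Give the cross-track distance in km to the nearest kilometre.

1461 km

δ₁₃ = central angle GNSS9→W-83 = 0.229439 rad  (haversine)
θ₁₃ = bearing GNSS9→W-83 = 338.000°,  θ₁₂ = bearing GNSS9→RS-87 = 69.710°
dₓₜ = R·arcsin(sin δ₁₃ · sin(θ₁₃ − θ₁₂)) = 6371.2·arcsin(0.22743·sin(268.290°)) = -1461.141 km
|dₓₜ| = 1461.141 km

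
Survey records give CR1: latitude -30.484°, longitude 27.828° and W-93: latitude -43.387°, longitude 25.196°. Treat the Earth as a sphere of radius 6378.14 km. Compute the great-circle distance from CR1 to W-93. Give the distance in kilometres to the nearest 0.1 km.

Δφ = -12.9030°,  Δλ = -2.6320°
a = sin²(Δφ/2) + cos φ₁ cos φ₂ sin²(Δλ/2) = 0.012956
c = 2·arcsin(√a) = 0.228140 rad = 13.0714°
d = R·c = 6378.14 × 0.228140 = 1455.1 km

1455.1 km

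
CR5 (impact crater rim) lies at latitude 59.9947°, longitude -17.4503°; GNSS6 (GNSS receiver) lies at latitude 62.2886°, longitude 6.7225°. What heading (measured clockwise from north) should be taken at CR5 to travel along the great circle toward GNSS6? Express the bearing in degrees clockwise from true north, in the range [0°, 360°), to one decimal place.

Δλ = 24.1728°
y = sin Δλ · cos φ₂ = 0.190420
x = cos φ₁ sin φ₂ − sin φ₁ cos φ₂ cos Δλ = 0.075336
θ = atan2(y, x) = 68.4148° → 68.4148° (mod 360°)

68.4°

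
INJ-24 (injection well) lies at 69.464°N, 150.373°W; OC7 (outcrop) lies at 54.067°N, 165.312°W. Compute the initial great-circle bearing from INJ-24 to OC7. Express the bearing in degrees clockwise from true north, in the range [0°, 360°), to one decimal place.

211.5°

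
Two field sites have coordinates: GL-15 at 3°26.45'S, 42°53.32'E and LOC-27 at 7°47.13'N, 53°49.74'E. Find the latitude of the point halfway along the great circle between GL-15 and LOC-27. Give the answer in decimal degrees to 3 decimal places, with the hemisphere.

2.182°N

GL-15: φ = -3.44083°, λ = +42.88867°
LOC-27: φ = +7.78550°, λ = +53.82900°
Bx = cos φ₂ cos Δλ = 0.972775,  By = cos φ₂ sin Δλ = 0.188037
φₘ = atan2(sin φ₁ + sin φ₂, √((cos φ₁ + Bx)² + By²)) = 2.18226°
λₘ = λ₁ + atan2(By, cos φ₁ + Bx) = 48.33838°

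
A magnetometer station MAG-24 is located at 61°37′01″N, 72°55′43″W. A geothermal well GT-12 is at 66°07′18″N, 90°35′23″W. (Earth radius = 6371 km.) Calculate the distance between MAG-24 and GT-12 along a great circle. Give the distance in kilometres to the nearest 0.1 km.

MAG-24: φ = +61.61694°, λ = -72.92861°
GT-12: φ = +66.12167°, λ = -90.58972°
Δφ = 4.5047°,  Δλ = -17.6611°
a = sin²(Δφ/2) + cos φ₁ cos φ₂ sin²(Δλ/2) = 0.006079
c = 2·arcsin(√a) = 0.156098 rad = 8.9438°
d = R·c = 6371 × 0.156098 = 994.5 km

994.5 km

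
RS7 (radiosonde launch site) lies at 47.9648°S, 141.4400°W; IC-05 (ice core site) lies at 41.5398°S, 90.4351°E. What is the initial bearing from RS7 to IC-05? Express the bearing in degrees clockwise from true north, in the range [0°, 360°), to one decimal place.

Δλ = -128.1249°
y = sin Δλ · cos φ₂ = -0.588816
x = cos φ₁ sin φ₂ − sin φ₁ cos φ₂ cos Δλ = -0.787250
θ = atan2(y, x) = -143.2057° → 216.7943° (mod 360°)

216.8°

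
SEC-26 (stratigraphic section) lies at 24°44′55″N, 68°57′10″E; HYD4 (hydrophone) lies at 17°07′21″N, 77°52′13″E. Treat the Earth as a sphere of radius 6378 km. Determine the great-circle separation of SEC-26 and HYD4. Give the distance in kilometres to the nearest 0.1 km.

SEC-26: φ = +24.74861°, λ = +68.95278°
HYD4: φ = +17.12250°, λ = +77.87028°
Δφ = -7.6261°,  Δλ = 8.9175°
a = sin²(Δφ/2) + cos φ₁ cos φ₂ sin²(Δλ/2) = 0.009668
c = 2·arcsin(√a) = 0.196968 rad = 11.2854°
d = R·c = 6378 × 0.196968 = 1256.3 km

1256.3 km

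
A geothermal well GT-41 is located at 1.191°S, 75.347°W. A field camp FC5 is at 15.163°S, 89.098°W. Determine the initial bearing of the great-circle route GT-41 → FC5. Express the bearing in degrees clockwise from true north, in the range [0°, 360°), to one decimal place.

223.5°

Δλ = -13.7510°
y = sin Δλ · cos φ₂ = -0.229427
x = cos φ₁ sin φ₂ − sin φ₁ cos φ₂ cos Δλ = -0.242023
θ = atan2(y, x) = -136.5304° → 223.4696° (mod 360°)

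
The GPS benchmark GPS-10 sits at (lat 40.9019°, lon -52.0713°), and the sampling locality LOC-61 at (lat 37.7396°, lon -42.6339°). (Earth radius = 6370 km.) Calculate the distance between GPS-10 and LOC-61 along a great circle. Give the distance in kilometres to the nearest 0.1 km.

883.9 km

Δφ = -3.1623°,  Δλ = 9.4374°
a = sin²(Δφ/2) + cos φ₁ cos φ₂ sin²(Δλ/2) = 0.004806
c = 2·arcsin(√a) = 0.138766 rad = 7.9507°
d = R·c = 6370 × 0.138766 = 883.9 km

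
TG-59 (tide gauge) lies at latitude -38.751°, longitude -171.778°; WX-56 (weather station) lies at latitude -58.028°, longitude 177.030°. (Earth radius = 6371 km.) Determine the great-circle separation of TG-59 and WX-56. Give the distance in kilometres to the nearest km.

Δφ = -19.2770°,  Δλ = -11.1920°
a = sin²(Δφ/2) + cos φ₁ cos φ₂ sin²(Δλ/2) = 0.031960
c = 2·arcsin(√a) = 0.359479 rad = 20.5966°
d = R·c = 6371 × 0.359479 = 2290.2 km

2290 km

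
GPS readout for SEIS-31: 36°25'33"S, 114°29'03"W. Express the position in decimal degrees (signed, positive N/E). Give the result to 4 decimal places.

-36.4258°, -114.4842°

lat: 36.4258° S → -36.4258°
lon: 114.4842° W → -114.4842°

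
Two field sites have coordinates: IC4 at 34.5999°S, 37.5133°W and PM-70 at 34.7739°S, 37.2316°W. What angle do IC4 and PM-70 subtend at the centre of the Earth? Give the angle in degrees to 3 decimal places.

0.290°

Δφ = -0.1740°,  Δλ = 0.2817°
a = sin²(Δφ/2) + cos φ₁ cos φ₂ sin²(Δλ/2) = 0.000006
c = 2·arcsin(√a) = 0.005056 rad = 0.2897°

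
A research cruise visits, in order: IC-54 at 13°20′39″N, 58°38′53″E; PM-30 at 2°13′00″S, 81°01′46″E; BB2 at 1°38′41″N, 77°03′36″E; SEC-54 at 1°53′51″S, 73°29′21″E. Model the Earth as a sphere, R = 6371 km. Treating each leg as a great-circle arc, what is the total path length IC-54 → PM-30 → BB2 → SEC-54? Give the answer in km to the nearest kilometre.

IC-54: φ = +13.34417°, λ = +58.64806°
PM-30: φ = -2.21667°, λ = +81.02944°
BB2: φ = +1.64472°, λ = +77.06000°
SEC-54: φ = -1.89750°, λ = +73.48917°
IC-54→PM-30: c = 0.473222 rad, d = 3014.90 km
PM-30→BB2: c = 0.096642 rad, d = 615.71 km
BB2→SEC-54: c = 0.087778 rad, d = 559.23 km
Total = 3014.90 + 615.71 + 559.23 = 4189.84 km

4190 km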